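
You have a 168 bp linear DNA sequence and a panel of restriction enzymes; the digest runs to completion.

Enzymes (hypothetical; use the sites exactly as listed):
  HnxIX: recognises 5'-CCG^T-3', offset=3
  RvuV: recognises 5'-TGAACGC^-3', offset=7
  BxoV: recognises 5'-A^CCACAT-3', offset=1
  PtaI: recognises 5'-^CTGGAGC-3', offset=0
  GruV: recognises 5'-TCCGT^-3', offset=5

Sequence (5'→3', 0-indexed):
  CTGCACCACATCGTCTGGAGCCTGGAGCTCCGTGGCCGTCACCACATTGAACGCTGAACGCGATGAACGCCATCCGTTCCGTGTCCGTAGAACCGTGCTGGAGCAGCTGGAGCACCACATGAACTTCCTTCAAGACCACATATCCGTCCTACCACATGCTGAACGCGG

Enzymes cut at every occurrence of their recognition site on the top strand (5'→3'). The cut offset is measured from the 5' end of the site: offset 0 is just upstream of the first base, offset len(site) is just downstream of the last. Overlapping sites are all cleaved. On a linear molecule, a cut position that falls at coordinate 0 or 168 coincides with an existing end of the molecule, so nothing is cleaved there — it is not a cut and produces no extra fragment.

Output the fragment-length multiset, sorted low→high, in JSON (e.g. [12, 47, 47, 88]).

[1,1,1,1,1,2,2,3,4,4,5,5,5,6,7,7,7,8,9,9,9,11,11,13,15,21]

Per-enzyme occurrences:
  HnxIX (CCGT, off=3): starts [29, 35, 73, 78, 84, 92, 143] → cuts [32, 38, 76, 81, 87, 95, 146]
  RvuV (TGAACGC, off=7): starts [47, 54, 63, 159] → cuts [54, 61, 70, 166]
  BxoV (ACCACAT, off=1): starts [4, 40, 113, 134, 150] → cuts [5, 41, 114, 135, 151]
  PtaI (CTGGAGC, off=0): starts [14, 21, 97, 106] → cuts [14, 21, 97, 106]
  GruV (TCCGT, off=5): starts [28, 72, 77, 83, 142] → cuts [33, 77, 82, 88, 147]

Pooled cuts: [5, 14, 21, 32, 33, 38, 41, 54, 61, 70, 76, 77, 81, 82, 87, 88, 95, 97, 106, 114, 135, 146, 147, 151, 166]

Fragments:
  [0,5): 5 bp
  [5,14): 9 bp
  [14,21): 7 bp
  [21,32): 11 bp
  [32,33): 1 bp
  [33,38): 5 bp
  [38,41): 3 bp
  [41,54): 13 bp
  [54,61): 7 bp
  [61,70): 9 bp
  [70,76): 6 bp
  [76,77): 1 bp
  [77,81): 4 bp
  [81,82): 1 bp
  [82,87): 5 bp
  [87,88): 1 bp
  [88,95): 7 bp
  [95,97): 2 bp
  [97,106): 9 bp
  [106,114): 8 bp
  [114,135): 21 bp
  [135,146): 11 bp
  [146,147): 1 bp
  [147,151): 4 bp
  [151,166): 15 bp
  [166,168): 2 bp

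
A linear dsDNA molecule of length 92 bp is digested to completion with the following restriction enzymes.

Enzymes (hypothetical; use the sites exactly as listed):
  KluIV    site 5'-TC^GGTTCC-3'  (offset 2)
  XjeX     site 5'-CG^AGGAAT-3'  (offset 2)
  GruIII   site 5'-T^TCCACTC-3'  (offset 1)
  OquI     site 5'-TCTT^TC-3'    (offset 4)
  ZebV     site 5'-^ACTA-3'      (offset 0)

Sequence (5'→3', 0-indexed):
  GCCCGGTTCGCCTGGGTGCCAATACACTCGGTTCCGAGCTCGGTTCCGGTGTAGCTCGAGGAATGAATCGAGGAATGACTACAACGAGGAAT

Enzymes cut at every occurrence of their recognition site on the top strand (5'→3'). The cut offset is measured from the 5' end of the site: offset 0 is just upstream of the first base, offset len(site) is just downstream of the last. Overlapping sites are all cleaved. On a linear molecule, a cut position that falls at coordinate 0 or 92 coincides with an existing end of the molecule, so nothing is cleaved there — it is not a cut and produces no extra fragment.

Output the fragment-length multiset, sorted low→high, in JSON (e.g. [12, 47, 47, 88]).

Site scan:
  KluIV TCGGTTCC/2: at [27, 39] ⇒ [29, 41]
  XjeX CGAGGAAT/2: at [56, 68, 84] ⇒ [58, 70, 86]
  GruIII (TTCCACTC, off=1): no sites
  OquI (TCTTTC, off=4): no sites
  ZebV ACTA/0: at [77] ⇒ [77]

All cut coordinates (distinct, sorted): [29, 41, 58, 70, 77, 86]

Fragment lengths:
  [0,29): 29 bp
  [29,41): 12 bp
  [41,58): 17 bp
  [58,70): 12 bp
  [70,77): 7 bp
  [77,86): 9 bp
  [86,92): 6 bp

[6,7,9,12,12,17,29]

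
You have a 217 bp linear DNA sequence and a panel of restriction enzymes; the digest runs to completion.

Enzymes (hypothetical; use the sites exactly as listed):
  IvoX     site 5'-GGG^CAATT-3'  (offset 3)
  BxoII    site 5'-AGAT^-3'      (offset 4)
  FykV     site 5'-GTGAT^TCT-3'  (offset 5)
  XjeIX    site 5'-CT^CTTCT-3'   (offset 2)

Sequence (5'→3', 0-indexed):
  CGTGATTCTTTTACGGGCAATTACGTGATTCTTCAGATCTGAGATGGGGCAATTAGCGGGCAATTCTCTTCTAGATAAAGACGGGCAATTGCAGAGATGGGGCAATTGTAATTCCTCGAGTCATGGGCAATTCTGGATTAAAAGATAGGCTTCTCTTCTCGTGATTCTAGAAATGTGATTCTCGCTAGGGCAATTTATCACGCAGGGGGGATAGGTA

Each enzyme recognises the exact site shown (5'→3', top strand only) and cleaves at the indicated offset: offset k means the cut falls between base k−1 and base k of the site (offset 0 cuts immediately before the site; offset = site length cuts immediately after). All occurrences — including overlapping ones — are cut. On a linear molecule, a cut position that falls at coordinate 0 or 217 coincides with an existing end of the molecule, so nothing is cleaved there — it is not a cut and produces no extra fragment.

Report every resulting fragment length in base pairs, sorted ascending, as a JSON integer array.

[4,4,6,7,7,8,9,9,9,11,11,11,11,12,13,14,19,25,27]

Scan for sites:
  IvoX GGGCAATT/3: at [14, 46, 57, 82, 99, 124, 187] ⇒ [17, 49, 60, 85, 102, 127, 190]
  BxoII AGAT/4: at [34, 41, 72, 94, 142] ⇒ [38, 45, 76, 98, 146]
  FykV GTGATTCT/5: at [1, 24, 160, 174] ⇒ [6, 29, 165, 179]
  XjeIX CTCTTCT/2: at [65, 152] ⇒ [67, 154]

Pooled cuts: [6, 17, 29, 38, 45, 49, 60, 67, 76, 85, 98, 102, 127, 146, 154, 165, 179, 190]

Fragment lengths:
  [0,6): 6 bp
  [6,17): 11 bp
  [17,29): 12 bp
  [29,38): 9 bp
  [38,45): 7 bp
  [45,49): 4 bp
  [49,60): 11 bp
  [60,67): 7 bp
  [67,76): 9 bp
  [76,85): 9 bp
  [85,98): 13 bp
  [98,102): 4 bp
  [102,127): 25 bp
  [127,146): 19 bp
  [146,154): 8 bp
  [154,165): 11 bp
  [165,179): 14 bp
  [179,190): 11 bp
  [190,217): 27 bp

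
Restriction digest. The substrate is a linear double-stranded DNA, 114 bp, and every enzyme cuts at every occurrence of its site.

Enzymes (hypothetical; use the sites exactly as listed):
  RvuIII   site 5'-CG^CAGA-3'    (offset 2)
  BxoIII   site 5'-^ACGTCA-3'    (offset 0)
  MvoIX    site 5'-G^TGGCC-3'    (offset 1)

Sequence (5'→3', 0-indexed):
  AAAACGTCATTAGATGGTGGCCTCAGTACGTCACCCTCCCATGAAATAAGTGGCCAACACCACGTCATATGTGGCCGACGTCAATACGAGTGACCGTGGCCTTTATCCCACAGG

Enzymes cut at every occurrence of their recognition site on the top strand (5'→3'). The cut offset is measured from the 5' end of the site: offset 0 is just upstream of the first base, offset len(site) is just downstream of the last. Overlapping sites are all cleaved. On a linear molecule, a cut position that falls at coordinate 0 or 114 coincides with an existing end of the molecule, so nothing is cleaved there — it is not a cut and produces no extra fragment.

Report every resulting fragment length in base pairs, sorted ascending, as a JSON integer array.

[3,6,10,10,11,14,18,19,23]

Per-enzyme occurrences:
  RvuIII (CGCAGA, off=2): no sites
  BxoIII ACGTCA/0: at [3, 27, 61, 77] ⇒ [3, 27, 61, 77]
  MvoIX GTGGCC/1: at [16, 49, 70, 95] ⇒ [17, 50, 71, 96]

All cut coordinates (distinct, sorted): [3, 17, 27, 50, 61, 71, 77, 96]

Fragments:
  [0,3): 3 bp
  [3,17): 14 bp
  [17,27): 10 bp
  [27,50): 23 bp
  [50,61): 11 bp
  [61,71): 10 bp
  [71,77): 6 bp
  [77,96): 19 bp
  [96,114): 18 bp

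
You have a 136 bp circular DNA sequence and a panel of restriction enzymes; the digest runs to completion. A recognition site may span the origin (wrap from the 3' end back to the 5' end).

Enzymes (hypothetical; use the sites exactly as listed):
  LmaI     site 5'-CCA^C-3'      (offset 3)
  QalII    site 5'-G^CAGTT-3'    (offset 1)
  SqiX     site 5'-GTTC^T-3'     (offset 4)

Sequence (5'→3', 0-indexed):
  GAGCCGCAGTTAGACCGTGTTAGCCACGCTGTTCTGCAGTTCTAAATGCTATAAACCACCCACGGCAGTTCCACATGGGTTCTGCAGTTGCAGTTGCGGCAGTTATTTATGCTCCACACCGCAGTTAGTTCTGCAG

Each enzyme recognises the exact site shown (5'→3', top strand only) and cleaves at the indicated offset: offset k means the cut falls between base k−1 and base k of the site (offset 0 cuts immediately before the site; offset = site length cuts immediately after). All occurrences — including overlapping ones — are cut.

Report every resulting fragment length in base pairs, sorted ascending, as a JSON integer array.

Site scan:
  LmaI CCAC/3: at [23, 55, 59, 70, 113] ⇒ [26, 58, 62, 73, 116]
  QalII GCAGTT/1: at [5, 35, 64, 83, 89, 98, 120] ⇒ [6, 36, 65, 84, 90, 99, 121]
  SqiX GTTCT/4: at [30, 38, 78, 127] ⇒ [34, 42, 82, 131]

Pooled cuts: [6, 26, 34, 36, 42, 58, 62, 65, 73, 82, 84, 90, 99, 116, 121, 131]

Fragment lengths:
  6→26: 20 bp
  26→34: 8 bp
  34→36: 2 bp
  36→42: 6 bp
  42→58: 16 bp
  58→62: 4 bp
  62→65: 3 bp
  65→73: 8 bp
  73→82: 9 bp
  82→84: 2 bp
  84→90: 6 bp
  90→99: 9 bp
  99→116: 17 bp
  116→121: 5 bp
  121→131: 10 bp
  131→6 (wrap): 136-131+6 = 11 bp

[2,2,3,4,5,6,6,8,8,9,9,10,11,16,17,20]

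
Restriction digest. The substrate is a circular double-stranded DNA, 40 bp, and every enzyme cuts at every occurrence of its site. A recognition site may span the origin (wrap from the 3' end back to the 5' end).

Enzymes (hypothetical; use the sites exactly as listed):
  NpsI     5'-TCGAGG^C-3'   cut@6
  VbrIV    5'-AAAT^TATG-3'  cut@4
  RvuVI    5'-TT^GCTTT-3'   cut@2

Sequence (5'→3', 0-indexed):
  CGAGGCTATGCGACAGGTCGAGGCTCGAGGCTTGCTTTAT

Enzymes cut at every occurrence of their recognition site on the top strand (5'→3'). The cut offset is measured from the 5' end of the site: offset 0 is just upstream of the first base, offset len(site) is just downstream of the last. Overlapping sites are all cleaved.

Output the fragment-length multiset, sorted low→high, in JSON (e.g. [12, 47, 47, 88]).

[3,7,12,18]

Per-enzyme occurrences:
  NpsI (TCGAGGC, off=6): starts [17, 24, 39] → cuts [5, 23, 30]
  VbrIV (AAATTATG, off=4): no sites
  RvuVI (TTGCTTT, off=2): starts [31] → cuts [33]

All cut coordinates (distinct, sorted): [5, 23, 30, 33]

Fragment lengths:
  5→23: 18 bp
  23→30: 7 bp
  30→33: 3 bp
  33→5 (wrap): 40-33+5 = 12 bp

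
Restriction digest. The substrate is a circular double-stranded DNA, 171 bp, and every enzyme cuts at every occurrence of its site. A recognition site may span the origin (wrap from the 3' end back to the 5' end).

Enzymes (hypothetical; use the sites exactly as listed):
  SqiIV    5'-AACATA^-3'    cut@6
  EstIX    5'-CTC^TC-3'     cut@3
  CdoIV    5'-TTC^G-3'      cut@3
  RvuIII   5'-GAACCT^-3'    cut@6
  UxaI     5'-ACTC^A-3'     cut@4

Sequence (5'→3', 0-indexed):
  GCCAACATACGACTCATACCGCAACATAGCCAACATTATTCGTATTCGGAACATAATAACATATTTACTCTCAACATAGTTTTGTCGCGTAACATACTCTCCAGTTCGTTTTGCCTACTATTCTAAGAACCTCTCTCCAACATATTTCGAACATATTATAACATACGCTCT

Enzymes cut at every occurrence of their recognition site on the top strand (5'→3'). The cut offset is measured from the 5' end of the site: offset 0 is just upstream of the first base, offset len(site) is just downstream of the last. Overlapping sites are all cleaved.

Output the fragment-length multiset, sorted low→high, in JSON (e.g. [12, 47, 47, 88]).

[1,2,3,4,6,6,7,7,8,8,8,8,9,10,13,13,15,18,25]

Per-enzyme occurrences:
  SqiIV (AACATA, off=6): starts [3, 22, 49, 57, 72, 90, 138, 149, 159] → cuts [9, 28, 55, 63, 78, 96, 144, 155, 165]
  EstIX (CTCTC, off=3): starts [67, 96, 130, 132] → cuts [70, 99, 133, 135]
  CdoIV (TTCG, off=3): starts [38, 44, 104, 145] → cuts [41, 47, 107, 148]
  RvuIII (GAACCT, off=6): starts [126] → cuts [132]
  UxaI (ACTCA, off=4): starts [11] → cuts [15]

Pooled cuts: [9, 15, 28, 41, 47, 55, 63, 70, 78, 96, 99, 107, 132, 133, 135, 144, 148, 155, 165]

Fragment lengths:
  9→15: 6 bp
  15→28: 13 bp
  28→41: 13 bp
  41→47: 6 bp
  47→55: 8 bp
  55→63: 8 bp
  63→70: 7 bp
  70→78: 8 bp
  78→96: 18 bp
  96→99: 3 bp
  99→107: 8 bp
  107→132: 25 bp
  132→133: 1 bp
  133→135: 2 bp
  135→144: 9 bp
  144→148: 4 bp
  148→155: 7 bp
  155→165: 10 bp
  165→9 (wrap): 171-165+9 = 15 bp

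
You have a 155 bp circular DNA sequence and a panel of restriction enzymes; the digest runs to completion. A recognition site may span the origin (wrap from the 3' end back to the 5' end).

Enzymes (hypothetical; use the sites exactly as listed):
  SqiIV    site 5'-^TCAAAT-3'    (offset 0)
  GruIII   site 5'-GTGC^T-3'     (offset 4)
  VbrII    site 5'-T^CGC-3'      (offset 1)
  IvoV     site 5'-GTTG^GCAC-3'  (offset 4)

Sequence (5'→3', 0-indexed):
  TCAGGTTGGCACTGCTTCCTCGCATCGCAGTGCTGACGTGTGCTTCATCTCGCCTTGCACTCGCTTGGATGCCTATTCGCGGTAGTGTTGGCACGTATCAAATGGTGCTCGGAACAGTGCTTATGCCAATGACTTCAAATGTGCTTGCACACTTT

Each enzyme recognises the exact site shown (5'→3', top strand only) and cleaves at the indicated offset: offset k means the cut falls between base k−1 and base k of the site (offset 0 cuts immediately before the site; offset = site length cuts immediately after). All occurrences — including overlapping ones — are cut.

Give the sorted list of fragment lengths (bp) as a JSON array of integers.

[5,7,7,8,10,10,11,11,12,12,13,14,16,19]

Per-enzyme occurrences:
  SqiIV (TCAAAT, off=0): starts [97, 134] → cuts [97, 134]
  GruIII (GTGCT, off=4): starts [29, 39, 104, 116, 140] → cuts [33, 43, 108, 120, 144]
  VbrII (TCGC, off=1): starts [19, 24, 49, 60, 76] → cuts [20, 25, 50, 61, 77]
  IvoV (GTTGGCAC, off=4): starts [4, 86] → cuts [8, 90]

Pooled cuts: [8, 20, 25, 33, 43, 50, 61, 77, 90, 97, 108, 120, 134, 144]

Fragments:
  8→20: 12 bp
  20→25: 5 bp
  25→33: 8 bp
  33→43: 10 bp
  43→50: 7 bp
  50→61: 11 bp
  61→77: 16 bp
  77→90: 13 bp
  90→97: 7 bp
  97→108: 11 bp
  108→120: 12 bp
  120→134: 14 bp
  134→144: 10 bp
  144→8 (wrap): 155-144+8 = 19 bp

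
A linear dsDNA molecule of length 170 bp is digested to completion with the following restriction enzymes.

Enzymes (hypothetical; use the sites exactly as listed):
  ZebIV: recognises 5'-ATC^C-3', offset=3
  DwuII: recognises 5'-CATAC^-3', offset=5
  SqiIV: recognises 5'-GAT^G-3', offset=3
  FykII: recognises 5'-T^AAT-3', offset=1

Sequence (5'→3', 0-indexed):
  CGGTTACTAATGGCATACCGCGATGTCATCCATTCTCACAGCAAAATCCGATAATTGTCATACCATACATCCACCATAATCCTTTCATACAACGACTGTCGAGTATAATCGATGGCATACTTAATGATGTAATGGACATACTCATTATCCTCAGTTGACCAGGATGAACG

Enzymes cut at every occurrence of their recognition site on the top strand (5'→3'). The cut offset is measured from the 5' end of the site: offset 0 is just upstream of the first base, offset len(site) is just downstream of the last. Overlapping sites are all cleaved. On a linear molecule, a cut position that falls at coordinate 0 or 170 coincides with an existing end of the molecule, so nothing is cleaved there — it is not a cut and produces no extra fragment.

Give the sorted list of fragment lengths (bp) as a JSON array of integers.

[2,2,3,4,4,5,5,6,6,6,6,7,7,8,8,9,10,11,11,16,16,18]

Site scan:
  ZebIV (ATCC, off=3): starts [27, 45, 68, 78, 146] → cuts [30, 48, 71, 81, 149]
  DwuII (CATAC, off=5): starts [13, 58, 63, 85, 115, 136] → cuts [18, 63, 68, 90, 120, 141]
  SqiIV (GATG, off=3): starts [21, 110, 125, 162] → cuts [24, 113, 128, 165]
  FykII (TAAT, off=1): starts [7, 51, 76, 105, 121, 129] → cuts [8, 52, 77, 106, 122, 130]

All cut coordinates (distinct, sorted): [8, 18, 24, 30, 48, 52, 63, 68, 71, 77, 81, 90, 106, 113, 120, 122, 128, 130, 141, 149, 165]

Fragments:
  [0,8): 8 bp
  [8,18): 10 bp
  [18,24): 6 bp
  [24,30): 6 bp
  [30,48): 18 bp
  [48,52): 4 bp
  [52,63): 11 bp
  [63,68): 5 bp
  [68,71): 3 bp
  [71,77): 6 bp
  [77,81): 4 bp
  [81,90): 9 bp
  [90,106): 16 bp
  [106,113): 7 bp
  [113,120): 7 bp
  [120,122): 2 bp
  [122,128): 6 bp
  [128,130): 2 bp
  [130,141): 11 bp
  [141,149): 8 bp
  [149,165): 16 bp
  [165,170): 5 bp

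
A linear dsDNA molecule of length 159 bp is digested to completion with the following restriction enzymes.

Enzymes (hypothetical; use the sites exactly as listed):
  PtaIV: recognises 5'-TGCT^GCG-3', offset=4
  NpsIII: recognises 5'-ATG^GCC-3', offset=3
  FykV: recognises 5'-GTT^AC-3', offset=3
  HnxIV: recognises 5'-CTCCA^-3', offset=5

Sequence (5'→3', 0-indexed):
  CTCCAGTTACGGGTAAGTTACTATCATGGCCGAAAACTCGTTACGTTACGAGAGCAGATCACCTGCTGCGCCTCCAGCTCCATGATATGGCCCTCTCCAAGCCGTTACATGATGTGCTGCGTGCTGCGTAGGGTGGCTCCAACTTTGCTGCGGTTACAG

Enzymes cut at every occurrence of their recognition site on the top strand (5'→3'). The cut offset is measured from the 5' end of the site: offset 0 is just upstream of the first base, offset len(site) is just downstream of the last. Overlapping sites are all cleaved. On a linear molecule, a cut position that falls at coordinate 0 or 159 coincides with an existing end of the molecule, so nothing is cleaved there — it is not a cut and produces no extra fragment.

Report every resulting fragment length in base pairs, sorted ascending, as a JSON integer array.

[3,4,5,5,6,6,7,7,7,8,9,9,10,11,12,14,16,20]

Site scan:
  PtaIV (TGCTGCG, off=4): starts [63, 114, 121, 145] → cuts [67, 118, 125, 149]
  NpsIII (ATGGCC, off=3): starts [25, 86] → cuts [28, 89]
  FykV (GTTAC, off=3): starts [5, 16, 39, 44, 103, 152] → cuts [8, 19, 42, 47, 106, 155]
  HnxIV (CTCCA, off=5): starts [0, 71, 77, 94, 136] → cuts [5, 76, 82, 99, 141]

Pooled cuts: [5, 8, 19, 28, 42, 47, 67, 76, 82, 89, 99, 106, 118, 125, 141, 149, 155]

Fragments:
  [0,5): 5 bp
  [5,8): 3 bp
  [8,19): 11 bp
  [19,28): 9 bp
  [28,42): 14 bp
  [42,47): 5 bp
  [47,67): 20 bp
  [67,76): 9 bp
  [76,82): 6 bp
  [82,89): 7 bp
  [89,99): 10 bp
  [99,106): 7 bp
  [106,118): 12 bp
  [118,125): 7 bp
  [125,141): 16 bp
  [141,149): 8 bp
  [149,155): 6 bp
  [155,159): 4 bp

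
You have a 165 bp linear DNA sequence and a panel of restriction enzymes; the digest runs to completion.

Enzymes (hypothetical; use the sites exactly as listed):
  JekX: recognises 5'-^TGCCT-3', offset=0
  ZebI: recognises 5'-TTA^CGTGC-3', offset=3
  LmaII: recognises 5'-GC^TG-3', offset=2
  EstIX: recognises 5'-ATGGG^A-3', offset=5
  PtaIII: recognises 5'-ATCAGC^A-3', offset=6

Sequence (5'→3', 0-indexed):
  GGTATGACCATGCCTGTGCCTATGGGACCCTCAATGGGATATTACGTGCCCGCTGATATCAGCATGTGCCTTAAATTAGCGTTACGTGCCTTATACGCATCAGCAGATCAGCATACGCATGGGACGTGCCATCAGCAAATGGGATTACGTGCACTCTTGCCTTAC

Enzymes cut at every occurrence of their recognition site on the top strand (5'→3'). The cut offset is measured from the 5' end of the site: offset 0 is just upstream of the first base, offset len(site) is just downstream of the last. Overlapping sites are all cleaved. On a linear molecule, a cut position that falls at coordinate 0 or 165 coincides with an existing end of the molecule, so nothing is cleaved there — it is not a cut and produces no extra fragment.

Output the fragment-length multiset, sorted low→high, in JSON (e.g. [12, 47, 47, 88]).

Scan for sites:
  JekX TGCCT/0: at [10, 16, 66, 86, 157] ⇒ [10, 16, 66, 86, 157]
  ZebI TTACGTGC/3: at [41, 81, 144] ⇒ [44, 84, 147]
  LmaII GCTG/2: at [51] ⇒ [53]
  EstIX ATGGGA/5: at [21, 33, 118, 138] ⇒ [26, 38, 123, 143]
  PtaIII ATCAGCA/6: at [57, 98, 106, 130] ⇒ [63, 104, 112, 136]

All cut coordinates (distinct, sorted): [10, 16, 26, 38, 44, 53, 63, 66, 84, 86, 104, 112, 123, 136, 143, 147, 157]

Fragment lengths:
  [0,10): 10 bp
  [10,16): 6 bp
  [16,26): 10 bp
  [26,38): 12 bp
  [38,44): 6 bp
  [44,53): 9 bp
  [53,63): 10 bp
  [63,66): 3 bp
  [66,84): 18 bp
  [84,86): 2 bp
  [86,104): 18 bp
  [104,112): 8 bp
  [112,123): 11 bp
  [123,136): 13 bp
  [136,143): 7 bp
  [143,147): 4 bp
  [147,157): 10 bp
  [157,165): 8 bp

[2,3,4,6,6,7,8,8,9,10,10,10,10,11,12,13,18,18]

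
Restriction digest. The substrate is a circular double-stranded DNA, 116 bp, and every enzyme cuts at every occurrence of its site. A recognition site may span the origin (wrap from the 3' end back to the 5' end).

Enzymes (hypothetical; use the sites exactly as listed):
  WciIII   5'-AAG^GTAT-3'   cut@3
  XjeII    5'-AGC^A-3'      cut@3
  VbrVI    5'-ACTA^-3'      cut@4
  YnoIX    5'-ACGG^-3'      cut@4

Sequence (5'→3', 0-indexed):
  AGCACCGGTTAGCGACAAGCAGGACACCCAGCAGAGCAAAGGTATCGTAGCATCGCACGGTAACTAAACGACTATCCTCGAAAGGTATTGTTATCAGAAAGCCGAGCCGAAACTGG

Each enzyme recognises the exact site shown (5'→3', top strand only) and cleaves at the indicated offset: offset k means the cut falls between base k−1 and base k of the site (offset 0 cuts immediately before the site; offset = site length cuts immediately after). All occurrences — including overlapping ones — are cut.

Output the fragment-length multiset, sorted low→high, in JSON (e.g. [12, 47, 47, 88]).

Per-enzyme occurrences:
  WciIII (AAGGTAT, off=3): starts [38, 81] → cuts [41, 84]
  XjeII (AGCA, off=3): starts [0, 17, 29, 34, 48] → cuts [3, 20, 32, 37, 51]
  VbrVI (ACTA, off=4): starts [62, 70] → cuts [66, 74]
  YnoIX (ACGG, off=4): starts [56] → cuts [60]

Pooled cuts: [3, 20, 32, 37, 41, 51, 60, 66, 74, 84]

Fragments:
  3→20: 17 bp
  20→32: 12 bp
  32→37: 5 bp
  37→41: 4 bp
  41→51: 10 bp
  51→60: 9 bp
  60→66: 6 bp
  66→74: 8 bp
  74→84: 10 bp
  84→3 (wrap): 116-84+3 = 35 bp

[4,5,6,8,9,10,10,12,17,35]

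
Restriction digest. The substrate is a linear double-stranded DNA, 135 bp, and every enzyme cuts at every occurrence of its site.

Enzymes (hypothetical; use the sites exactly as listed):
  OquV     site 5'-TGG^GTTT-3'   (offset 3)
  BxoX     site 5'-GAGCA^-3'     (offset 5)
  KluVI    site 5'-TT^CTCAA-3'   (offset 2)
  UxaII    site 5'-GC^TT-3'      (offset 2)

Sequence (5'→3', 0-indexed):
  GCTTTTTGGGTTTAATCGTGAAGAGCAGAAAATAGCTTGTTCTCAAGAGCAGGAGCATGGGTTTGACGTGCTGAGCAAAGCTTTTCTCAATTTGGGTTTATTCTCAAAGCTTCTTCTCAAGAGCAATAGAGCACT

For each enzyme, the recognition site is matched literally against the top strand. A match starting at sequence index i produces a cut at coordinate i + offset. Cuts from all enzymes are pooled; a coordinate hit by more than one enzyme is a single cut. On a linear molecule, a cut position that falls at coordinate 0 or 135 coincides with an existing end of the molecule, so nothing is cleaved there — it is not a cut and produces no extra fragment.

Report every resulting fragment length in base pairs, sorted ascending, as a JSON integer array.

[2,2,3,4,4,5,5,6,7,7,8,8,9,10,10,10,17,18]

Scan for sites:
  OquV (TGGGTTT, off=3): starts [6, 57, 92] → cuts [9, 60, 95]
  BxoX (GAGCA, off=5): starts [22, 46, 52, 72, 120, 128] → cuts [27, 51, 57, 77, 125, 133]
  KluVI (TTCTCAA, off=2): starts [39, 83, 100, 113] → cuts [41, 85, 102, 115]
  UxaII (GCTT, off=2): starts [0, 34, 79, 108] → cuts [2, 36, 81, 110]

All cut coordinates (distinct, sorted): [2, 9, 27, 36, 41, 51, 57, 60, 77, 81, 85, 95, 102, 110, 115, 125, 133]

Fragment lengths:
  [0,2): 2 bp
  [2,9): 7 bp
  [9,27): 18 bp
  [27,36): 9 bp
  [36,41): 5 bp
  [41,51): 10 bp
  [51,57): 6 bp
  [57,60): 3 bp
  [60,77): 17 bp
  [77,81): 4 bp
  [81,85): 4 bp
  [85,95): 10 bp
  [95,102): 7 bp
  [102,110): 8 bp
  [110,115): 5 bp
  [115,125): 10 bp
  [125,133): 8 bp
  [133,135): 2 bp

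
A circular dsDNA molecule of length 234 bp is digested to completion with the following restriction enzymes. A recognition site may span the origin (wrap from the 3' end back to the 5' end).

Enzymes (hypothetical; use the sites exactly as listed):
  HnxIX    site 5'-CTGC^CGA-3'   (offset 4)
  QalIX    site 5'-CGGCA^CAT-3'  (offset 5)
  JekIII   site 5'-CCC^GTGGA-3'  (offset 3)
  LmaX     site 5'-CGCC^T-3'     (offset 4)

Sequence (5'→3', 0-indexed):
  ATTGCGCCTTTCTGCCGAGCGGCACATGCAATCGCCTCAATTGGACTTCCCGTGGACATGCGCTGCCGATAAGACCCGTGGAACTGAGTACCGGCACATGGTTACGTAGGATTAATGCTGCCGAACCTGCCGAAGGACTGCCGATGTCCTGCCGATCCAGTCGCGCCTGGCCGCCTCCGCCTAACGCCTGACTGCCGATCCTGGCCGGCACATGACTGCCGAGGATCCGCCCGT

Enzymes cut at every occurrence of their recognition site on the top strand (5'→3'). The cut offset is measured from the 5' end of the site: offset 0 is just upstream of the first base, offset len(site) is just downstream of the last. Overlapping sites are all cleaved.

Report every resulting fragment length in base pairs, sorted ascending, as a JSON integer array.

[6,7,7,7,8,9,9,9,11,11,11,12,15,15,15,15,19,23,25]

Scan for sites:
  HnxIX CTGCCGA/4: at [11, 62, 117, 126, 137, 148, 191, 215] ⇒ [15, 66, 121, 130, 141, 152, 195, 219]
  QalIX CGGCACAT/5: at [19, 91, 205] ⇒ [24, 96, 210]
  JekIII CCCGTGGA/3: at [48, 74] ⇒ [51, 77]
  LmaX CGCCT/4: at [4, 32, 163, 171, 177, 184] ⇒ [8, 36, 167, 175, 181, 188]

Pooled cuts: [8, 15, 24, 36, 51, 66, 77, 96, 121, 130, 141, 152, 167, 175, 181, 188, 195, 210, 219]

Fragment lengths:
  8→15: 7 bp
  15→24: 9 bp
  24→36: 12 bp
  36→51: 15 bp
  51→66: 15 bp
  66→77: 11 bp
  77→96: 19 bp
  96→121: 25 bp
  121→130: 9 bp
  130→141: 11 bp
  141→152: 11 bp
  152→167: 15 bp
  167→175: 8 bp
  175→181: 6 bp
  181→188: 7 bp
  188→195: 7 bp
  195→210: 15 bp
  210→219: 9 bp
  219→8 (wrap): 234-219+8 = 23 bp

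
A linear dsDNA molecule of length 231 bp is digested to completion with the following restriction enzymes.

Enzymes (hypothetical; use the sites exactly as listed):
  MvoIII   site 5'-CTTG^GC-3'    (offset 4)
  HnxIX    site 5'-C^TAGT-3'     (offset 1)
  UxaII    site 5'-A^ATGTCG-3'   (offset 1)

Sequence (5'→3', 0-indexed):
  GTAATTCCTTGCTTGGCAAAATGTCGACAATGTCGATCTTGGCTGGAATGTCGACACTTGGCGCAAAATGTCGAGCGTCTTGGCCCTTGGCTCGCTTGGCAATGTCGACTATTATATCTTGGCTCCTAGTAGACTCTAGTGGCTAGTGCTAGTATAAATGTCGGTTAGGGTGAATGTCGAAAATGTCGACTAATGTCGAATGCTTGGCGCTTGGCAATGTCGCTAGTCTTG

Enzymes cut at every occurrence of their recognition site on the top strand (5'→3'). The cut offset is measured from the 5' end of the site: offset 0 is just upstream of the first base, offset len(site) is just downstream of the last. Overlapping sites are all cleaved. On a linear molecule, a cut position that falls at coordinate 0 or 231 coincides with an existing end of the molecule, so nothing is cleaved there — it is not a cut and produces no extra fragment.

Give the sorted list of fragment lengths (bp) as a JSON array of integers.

[3,3,5,5,6,6,7,7,7,7,7,8,8,9,9,9,10,10,12,13,14,15,15,16,20]

Scan for sites:
  MvoIII (CTTGGC, off=4): starts [11, 37, 56, 78, 85, 94, 117, 202, 209] → cuts [15, 41, 60, 82, 89, 98, 121, 206, 213]
  HnxIX (CTAGT, off=1): starts [125, 135, 142, 148, 222] → cuts [126, 136, 143, 149, 223]
  UxaII (AATGTCG, off=1): starts [19, 28, 46, 66, 100, 156, 172, 181, 191, 215] → cuts [20, 29, 47, 67, 101, 157, 173, 182, 192, 216]

Pooled cuts: [15, 20, 29, 41, 47, 60, 67, 82, 89, 98, 101, 121, 126, 136, 143, 149, 157, 173, 182, 192, 206, 213, 216, 223]

Fragment lengths:
  [0,15): 15 bp
  [15,20): 5 bp
  [20,29): 9 bp
  [29,41): 12 bp
  [41,47): 6 bp
  [47,60): 13 bp
  [60,67): 7 bp
  [67,82): 15 bp
  [82,89): 7 bp
  [89,98): 9 bp
  [98,101): 3 bp
  [101,121): 20 bp
  [121,126): 5 bp
  [126,136): 10 bp
  [136,143): 7 bp
  [143,149): 6 bp
  [149,157): 8 bp
  [157,173): 16 bp
  [173,182): 9 bp
  [182,192): 10 bp
  [192,206): 14 bp
  [206,213): 7 bp
  [213,216): 3 bp
  [216,223): 7 bp
  [223,231): 8 bp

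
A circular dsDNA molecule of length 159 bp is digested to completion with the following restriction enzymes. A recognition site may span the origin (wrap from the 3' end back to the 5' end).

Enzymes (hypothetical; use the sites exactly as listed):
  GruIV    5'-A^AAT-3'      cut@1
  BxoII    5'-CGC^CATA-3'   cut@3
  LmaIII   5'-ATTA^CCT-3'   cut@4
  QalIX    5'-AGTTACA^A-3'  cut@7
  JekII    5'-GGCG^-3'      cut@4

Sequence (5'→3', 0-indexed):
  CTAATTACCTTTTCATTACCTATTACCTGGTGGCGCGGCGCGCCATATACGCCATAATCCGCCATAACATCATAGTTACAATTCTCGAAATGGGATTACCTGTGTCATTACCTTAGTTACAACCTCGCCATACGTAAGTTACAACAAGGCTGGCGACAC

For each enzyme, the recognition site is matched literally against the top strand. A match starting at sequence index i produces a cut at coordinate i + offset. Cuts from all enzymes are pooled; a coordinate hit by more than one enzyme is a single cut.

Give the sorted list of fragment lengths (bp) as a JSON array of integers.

[3,5,7,7,8,9,10,10,10,11,11,11,12,12,15,18]

Per-enzyme occurrences:
  GruIV (AAAT, off=1): starts [87] → cuts [88]
  BxoII (CGCCATA, off=3): starts [40, 49, 59, 125] → cuts [43, 52, 62, 128]
  LmaIII (ATTACCT, off=4): starts [3, 14, 21, 94, 106] → cuts [7, 18, 25, 98, 110]
  QalIX (AGTTACAA, off=7): starts [73, 114, 136] → cuts [80, 121, 143]
  JekII (GGCG, off=4): starts [31, 36, 151] → cuts [35, 40, 155]

Pooled cuts: [7, 18, 25, 35, 40, 43, 52, 62, 80, 88, 98, 110, 121, 128, 143, 155]

Fragment lengths:
  7→18: 11 bp
  18→25: 7 bp
  25→35: 10 bp
  35→40: 5 bp
  40→43: 3 bp
  43→52: 9 bp
  52→62: 10 bp
  62→80: 18 bp
  80→88: 8 bp
  88→98: 10 bp
  98→110: 12 bp
  110→121: 11 bp
  121→128: 7 bp
  128→143: 15 bp
  143→155: 12 bp
  155→7 (wrap): 159-155+7 = 11 bp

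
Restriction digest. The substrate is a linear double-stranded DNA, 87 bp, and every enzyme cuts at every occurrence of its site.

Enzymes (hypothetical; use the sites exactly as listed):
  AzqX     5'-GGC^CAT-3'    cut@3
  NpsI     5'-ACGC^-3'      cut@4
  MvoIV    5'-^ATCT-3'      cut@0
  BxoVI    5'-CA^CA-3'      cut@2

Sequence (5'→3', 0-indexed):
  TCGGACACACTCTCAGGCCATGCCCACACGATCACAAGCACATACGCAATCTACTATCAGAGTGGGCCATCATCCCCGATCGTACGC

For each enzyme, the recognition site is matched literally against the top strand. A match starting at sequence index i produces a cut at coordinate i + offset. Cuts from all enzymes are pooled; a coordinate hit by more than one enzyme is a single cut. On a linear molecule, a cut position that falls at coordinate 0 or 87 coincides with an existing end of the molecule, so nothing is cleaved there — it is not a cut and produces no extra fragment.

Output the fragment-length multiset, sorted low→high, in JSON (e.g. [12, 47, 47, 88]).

[1,6,7,7,8,8,11,19,20]

Site scan:
  AzqX (GGCCAT, off=3): starts [15, 64] → cuts [18, 67]
  NpsI (ACGC, off=4): starts [43, 83] → cuts [47] (position 87 is a terminus of the linear molecule — no cut)
  MvoIV (ATCT, off=0): starts [48] → cuts [48]
  BxoVI (CACA, off=2): starts [5, 24, 32, 38] → cuts [7, 26, 34, 40]

Pooled cuts: [7, 18, 26, 34, 40, 47, 48, 67]

Fragment lengths:
  [0,7): 7 bp
  [7,18): 11 bp
  [18,26): 8 bp
  [26,34): 8 bp
  [34,40): 6 bp
  [40,47): 7 bp
  [47,48): 1 bp
  [48,67): 19 bp
  [67,87): 20 bp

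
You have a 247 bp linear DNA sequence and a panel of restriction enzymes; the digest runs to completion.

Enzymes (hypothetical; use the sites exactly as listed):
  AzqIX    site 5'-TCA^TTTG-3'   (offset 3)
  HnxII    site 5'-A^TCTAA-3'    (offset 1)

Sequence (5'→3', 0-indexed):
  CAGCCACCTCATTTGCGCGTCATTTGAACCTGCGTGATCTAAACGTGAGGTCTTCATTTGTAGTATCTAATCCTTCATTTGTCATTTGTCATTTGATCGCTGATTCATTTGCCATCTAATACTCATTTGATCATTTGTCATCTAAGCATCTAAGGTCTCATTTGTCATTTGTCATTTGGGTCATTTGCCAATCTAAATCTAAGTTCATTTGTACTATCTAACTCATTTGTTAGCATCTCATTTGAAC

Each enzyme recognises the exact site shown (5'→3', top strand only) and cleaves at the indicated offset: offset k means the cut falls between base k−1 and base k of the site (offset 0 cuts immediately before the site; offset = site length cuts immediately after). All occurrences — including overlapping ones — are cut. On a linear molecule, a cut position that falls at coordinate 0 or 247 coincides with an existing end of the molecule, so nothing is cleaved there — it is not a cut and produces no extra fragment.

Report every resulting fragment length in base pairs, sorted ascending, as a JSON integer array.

[6,7,7,7,7,7,7,7,8,8,8,9,9,9,9,10,11,11,11,12,12,15,15,16,19]

Site scan:
  AzqIX TCATTTG/3: at [8, 19, 53, 74, 81, 88, 104, 122, 130, 157, 164, 171, 180, 204, 222, 237] ⇒ [11, 22, 56, 77, 84, 91, 107, 125, 133, 160, 167, 174, 183, 207, 225, 240]
  HnxII ATCTAA/1: at [36, 64, 113, 139, 147, 190, 196, 215] ⇒ [37, 65, 114, 140, 148, 191, 197, 216]

Pooled cuts: [11, 22, 37, 56, 65, 77, 84, 91, 107, 114, 125, 133, 140, 148, 160, 167, 174, 183, 191, 197, 207, 216, 225, 240]

Fragments:
  [0,11): 11 bp
  [11,22): 11 bp
  [22,37): 15 bp
  [37,56): 19 bp
  [56,65): 9 bp
  [65,77): 12 bp
  [77,84): 7 bp
  [84,91): 7 bp
  [91,107): 16 bp
  [107,114): 7 bp
  [114,125): 11 bp
  [125,133): 8 bp
  [133,140): 7 bp
  [140,148): 8 bp
  [148,160): 12 bp
  [160,167): 7 bp
  [167,174): 7 bp
  [174,183): 9 bp
  [183,191): 8 bp
  [191,197): 6 bp
  [197,207): 10 bp
  [207,216): 9 bp
  [216,225): 9 bp
  [225,240): 15 bp
  [240,247): 7 bp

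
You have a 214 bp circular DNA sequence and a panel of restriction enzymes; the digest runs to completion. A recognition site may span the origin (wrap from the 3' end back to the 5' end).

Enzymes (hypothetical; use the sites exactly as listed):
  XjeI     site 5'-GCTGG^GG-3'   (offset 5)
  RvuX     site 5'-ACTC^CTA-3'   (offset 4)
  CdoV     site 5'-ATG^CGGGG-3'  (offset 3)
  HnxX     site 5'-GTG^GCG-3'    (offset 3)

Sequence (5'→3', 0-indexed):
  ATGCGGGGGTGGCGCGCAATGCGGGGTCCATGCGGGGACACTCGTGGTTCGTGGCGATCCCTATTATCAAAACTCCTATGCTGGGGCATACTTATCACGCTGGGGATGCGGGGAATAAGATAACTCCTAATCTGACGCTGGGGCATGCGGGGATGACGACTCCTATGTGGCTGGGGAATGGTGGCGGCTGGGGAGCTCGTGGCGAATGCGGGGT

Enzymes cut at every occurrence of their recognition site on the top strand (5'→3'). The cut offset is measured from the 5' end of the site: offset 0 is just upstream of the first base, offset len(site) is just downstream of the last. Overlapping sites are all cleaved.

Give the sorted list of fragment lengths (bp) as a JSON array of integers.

[5,6,7,8,8,9,9,9,10,10,11,12,15,15,18,19,21,22]

Per-enzyme occurrences:
  XjeI GCTGGGG/5: at [79, 98, 136, 169, 186] ⇒ [84, 103, 141, 174, 191]
  RvuX ACTCCTA/4: at [71, 122, 158] ⇒ [75, 126, 162]
  CdoV ATGCGGGG/3: at [0, 18, 29, 105, 144, 205] ⇒ [3, 21, 32, 108, 147, 208]
  HnxX GTGGCG/3: at [8, 50, 180, 198] ⇒ [11, 53, 183, 201]

Pooled cuts: [3, 11, 21, 32, 53, 75, 84, 103, 108, 126, 141, 147, 162, 174, 183, 191, 201, 208]

Fragment lengths:
  3→11: 8 bp
  11→21: 10 bp
  21→32: 11 bp
  32→53: 21 bp
  53→75: 22 bp
  75→84: 9 bp
  84→103: 19 bp
  103→108: 5 bp
  108→126: 18 bp
  126→141: 15 bp
  141→147: 6 bp
  147→162: 15 bp
  162→174: 12 bp
  174→183: 9 bp
  183→191: 8 bp
  191→201: 10 bp
  201→208: 7 bp
  208→3 (wrap): 214-208+3 = 9 bp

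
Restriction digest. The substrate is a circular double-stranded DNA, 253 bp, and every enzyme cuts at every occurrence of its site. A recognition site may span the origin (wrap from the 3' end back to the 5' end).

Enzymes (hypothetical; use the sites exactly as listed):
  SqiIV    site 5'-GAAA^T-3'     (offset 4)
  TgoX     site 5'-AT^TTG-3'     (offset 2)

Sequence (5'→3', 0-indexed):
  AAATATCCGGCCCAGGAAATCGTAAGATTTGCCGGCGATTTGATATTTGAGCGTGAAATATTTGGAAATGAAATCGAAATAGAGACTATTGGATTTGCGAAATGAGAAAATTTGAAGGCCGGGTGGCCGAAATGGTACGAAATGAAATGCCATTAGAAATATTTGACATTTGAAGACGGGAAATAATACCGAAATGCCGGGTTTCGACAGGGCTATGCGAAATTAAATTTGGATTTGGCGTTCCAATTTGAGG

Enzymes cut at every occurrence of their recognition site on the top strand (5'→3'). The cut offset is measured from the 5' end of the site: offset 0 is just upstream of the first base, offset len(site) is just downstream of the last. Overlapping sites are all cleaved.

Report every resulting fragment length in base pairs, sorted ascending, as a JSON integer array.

[3,3,5,5,6,6,6,7,7,7,8,9,9,9,10,11,11,12,12,13,14,15,16,21,28]

Scan for sites:
  SqiIV (GAAAT, off=4): starts [15, 54, 64, 69, 75, 98, 128, 138, 143, 155, 179, 190, 218, 252] → cuts [3, 19, 58, 68, 73, 79, 102, 132, 142, 147, 159, 183, 194, 222]
  TgoX (ATTTG, off=2): starts [26, 37, 44, 59, 92, 109, 160, 167, 226, 232, 245] → cuts [28, 39, 46, 61, 94, 111, 162, 169, 228, 234, 247]

Pooled cuts: [3, 19, 28, 39, 46, 58, 61, 68, 73, 79, 94, 102, 111, 132, 142, 147, 159, 162, 169, 183, 194, 222, 228, 234, 247]

Fragments:
  3→19: 16 bp
  19→28: 9 bp
  28→39: 11 bp
  39→46: 7 bp
  46→58: 12 bp
  58→61: 3 bp
  61→68: 7 bp
  68→73: 5 bp
  73→79: 6 bp
  79→94: 15 bp
  94→102: 8 bp
  102→111: 9 bp
  111→132: 21 bp
  132→142: 10 bp
  142→147: 5 bp
  147→159: 12 bp
  159→162: 3 bp
  162→169: 7 bp
  169→183: 14 bp
  183→194: 11 bp
  194→222: 28 bp
  222→228: 6 bp
  228→234: 6 bp
  234→247: 13 bp
  247→3 (wrap): 253-247+3 = 9 bp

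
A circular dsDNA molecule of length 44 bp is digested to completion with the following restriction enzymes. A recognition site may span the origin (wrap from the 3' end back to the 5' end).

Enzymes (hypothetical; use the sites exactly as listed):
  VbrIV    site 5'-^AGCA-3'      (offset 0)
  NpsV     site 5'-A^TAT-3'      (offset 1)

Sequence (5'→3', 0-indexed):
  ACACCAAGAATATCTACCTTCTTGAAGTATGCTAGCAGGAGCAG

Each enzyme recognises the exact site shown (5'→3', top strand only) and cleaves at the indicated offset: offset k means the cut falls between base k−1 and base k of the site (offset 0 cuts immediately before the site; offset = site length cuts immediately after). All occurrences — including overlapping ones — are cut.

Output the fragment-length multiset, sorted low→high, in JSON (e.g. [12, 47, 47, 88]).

Site scan:
  VbrIV AGCA/0: at [33, 39] ⇒ [33, 39]
  NpsV ATAT/1: at [9] ⇒ [10]

All cut coordinates (distinct, sorted): [10, 33, 39]

Fragment lengths:
  10→33: 23 bp
  33→39: 6 bp
  39→10 (wrap): 44-39+10 = 15 bp

[6,15,23]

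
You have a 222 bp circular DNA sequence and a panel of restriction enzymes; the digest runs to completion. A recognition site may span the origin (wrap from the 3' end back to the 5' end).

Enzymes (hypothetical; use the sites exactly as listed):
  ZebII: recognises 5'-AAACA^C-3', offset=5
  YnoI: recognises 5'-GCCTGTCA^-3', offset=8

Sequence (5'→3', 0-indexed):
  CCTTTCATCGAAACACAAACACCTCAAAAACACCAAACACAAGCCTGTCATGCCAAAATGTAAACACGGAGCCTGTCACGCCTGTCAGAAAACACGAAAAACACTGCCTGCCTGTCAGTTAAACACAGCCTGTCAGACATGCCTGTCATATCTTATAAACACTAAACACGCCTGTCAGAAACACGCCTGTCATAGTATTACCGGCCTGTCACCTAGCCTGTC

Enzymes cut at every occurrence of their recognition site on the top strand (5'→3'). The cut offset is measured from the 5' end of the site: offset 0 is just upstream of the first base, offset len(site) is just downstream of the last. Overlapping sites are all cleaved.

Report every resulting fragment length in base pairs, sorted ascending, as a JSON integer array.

Scan for sites:
  ZebII (AAACAC, off=5): starts [10, 16, 27, 34, 61, 89, 98, 120, 156, 163, 178] → cuts [15, 21, 32, 39, 66, 94, 103, 125, 161, 168, 183]
  YnoI (GCCTGTCA, off=8): starts [42, 70, 79, 109, 127, 140, 169, 184, 203] → cuts [50, 78, 87, 117, 135, 148, 177, 192, 211]

Pooled cuts: [15, 21, 32, 39, 50, 66, 78, 87, 94, 103, 117, 125, 135, 148, 161, 168, 177, 183, 192, 211]

Fragment lengths:
  15→21: 6 bp
  21→32: 11 bp
  32→39: 7 bp
  39→50: 11 bp
  50→66: 16 bp
  66→78: 12 bp
  78→87: 9 bp
  87→94: 7 bp
  94→103: 9 bp
  103→117: 14 bp
  117→125: 8 bp
  125→135: 10 bp
  135→148: 13 bp
  148→161: 13 bp
  161→168: 7 bp
  168→177: 9 bp
  177→183: 6 bp
  183→192: 9 bp
  192→211: 19 bp
  211→15 (wrap): 222-211+15 = 26 bp

[6,6,7,7,7,8,9,9,9,9,10,11,11,12,13,13,14,16,19,26]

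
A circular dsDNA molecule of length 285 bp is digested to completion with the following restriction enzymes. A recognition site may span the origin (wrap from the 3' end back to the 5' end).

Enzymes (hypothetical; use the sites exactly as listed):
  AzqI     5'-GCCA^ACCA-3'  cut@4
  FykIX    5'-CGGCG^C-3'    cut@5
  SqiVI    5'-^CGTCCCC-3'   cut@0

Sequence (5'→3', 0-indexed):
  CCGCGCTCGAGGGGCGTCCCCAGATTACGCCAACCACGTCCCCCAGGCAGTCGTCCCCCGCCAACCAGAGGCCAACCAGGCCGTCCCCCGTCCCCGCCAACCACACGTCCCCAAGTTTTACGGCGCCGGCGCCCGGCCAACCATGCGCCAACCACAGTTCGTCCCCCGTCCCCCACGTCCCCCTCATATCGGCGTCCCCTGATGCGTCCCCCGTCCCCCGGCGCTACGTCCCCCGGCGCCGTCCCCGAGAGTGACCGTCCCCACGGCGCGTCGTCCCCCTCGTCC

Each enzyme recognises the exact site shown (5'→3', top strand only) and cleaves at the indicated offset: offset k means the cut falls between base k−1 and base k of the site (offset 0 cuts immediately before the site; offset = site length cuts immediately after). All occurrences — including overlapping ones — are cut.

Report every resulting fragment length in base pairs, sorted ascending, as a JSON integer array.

Site scan:
  AzqI GCCAACCA/4: at [28, 59, 70, 95, 135, 146] ⇒ [32, 63, 74, 99, 139, 150]
  FykIX CGGCGC/5: at [120, 126, 218, 233, 263] ⇒ [125, 131, 223, 238, 268]
  SqiVI CGTCCCC/0: at [14, 36, 51, 81, 88, 105, 159, 166, 175, 192, 204, 211, 226, 239, 255, 271, 280] ⇒ [14, 36, 51, 81, 88, 105, 159, 166, 175, 192, 204, 211, 226, 239, 255, 271, 280]

Pooled cuts: [14, 32, 36, 51, 63, 74, 81, 88, 99, 105, 125, 131, 139, 150, 159, 166, 175, 192, 204, 211, 223, 226, 238, 239, 255, 268, 271, 280]

Fragment lengths:
  14→32: 18 bp
  32→36: 4 bp
  36→51: 15 bp
  51→63: 12 bp
  63→74: 11 bp
  74→81: 7 bp
  81→88: 7 bp
  88→99: 11 bp
  99→105: 6 bp
  105→125: 20 bp
  125→131: 6 bp
  131→139: 8 bp
  139→150: 11 bp
  150→159: 9 bp
  159→166: 7 bp
  166→175: 9 bp
  175→192: 17 bp
  192→204: 12 bp
  204→211: 7 bp
  211→223: 12 bp
  223→226: 3 bp
  226→238: 12 bp
  238→239: 1 bp
  239→255: 16 bp
  255→268: 13 bp
  268→271: 3 bp
  271→280: 9 bp
  280→14 (wrap): 285-280+14 = 19 bp

[1,3,3,4,6,6,7,7,7,7,8,9,9,9,11,11,11,12,12,12,12,13,15,16,17,18,19,20]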